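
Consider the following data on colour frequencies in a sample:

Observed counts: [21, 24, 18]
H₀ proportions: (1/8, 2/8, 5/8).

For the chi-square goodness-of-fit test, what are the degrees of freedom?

degrees of freedom = 2

df = k − 1 = 3 − 1 = 2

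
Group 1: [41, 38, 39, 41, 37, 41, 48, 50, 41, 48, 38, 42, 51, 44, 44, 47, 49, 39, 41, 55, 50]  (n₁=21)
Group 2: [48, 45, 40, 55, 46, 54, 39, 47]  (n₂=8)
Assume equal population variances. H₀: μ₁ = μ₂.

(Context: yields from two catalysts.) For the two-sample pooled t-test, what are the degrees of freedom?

df = n₁ + n₂ − 2 = 21 + 8 − 2 = 27

degrees of freedom = 27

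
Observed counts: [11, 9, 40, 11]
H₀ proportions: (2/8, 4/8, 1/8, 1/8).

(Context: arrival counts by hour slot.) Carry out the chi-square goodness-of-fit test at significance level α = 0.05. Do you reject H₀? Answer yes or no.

reject H₀: yes

n = 71; E_i = n·p_i = [17.75, 35.50, 8.88, 8.88]
χ² = (11−17.75)²/17.75 + (9−35.50)²/35.50 + (40−8.88)²/8.88 + (11−8.88)²/8.88 = 132.0141
df = 3
p-value (upper-tail) = 0.00000
At α=0.05: p < α → reject H₀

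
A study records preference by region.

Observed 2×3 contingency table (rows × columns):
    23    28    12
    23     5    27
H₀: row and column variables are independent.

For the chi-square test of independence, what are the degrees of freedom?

degrees of freedom = 2

df = (r−1)(c−1) = (2−1)·(3−1) = 2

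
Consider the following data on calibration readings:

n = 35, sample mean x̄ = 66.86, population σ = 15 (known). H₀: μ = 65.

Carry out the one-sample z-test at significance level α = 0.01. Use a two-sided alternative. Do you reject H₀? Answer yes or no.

SE = σ/√n = 15/√35 = 2.5355
z = (x̄−μ₀)/SE = (66.86−65)/2.5355 = 0.7336
p-value (two-sided) = 0.46320
At α=0.01: p ≥ α → fail to reject H₀

reject H₀: no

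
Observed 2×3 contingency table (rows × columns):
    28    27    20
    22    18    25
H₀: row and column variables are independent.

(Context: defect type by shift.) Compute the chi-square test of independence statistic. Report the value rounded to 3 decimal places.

Row totals [75, 65], col totals [50, 45, 45], n=140
χ² = (28−26.79)²/26.79 + (27−24.11)²/24.11 + (20−24.11)²/24.11 + (22−23.21)²/23.21 + (18−20.89)²/20.89 + (25−20.89)²/20.89 = 2.3734
df = 2

test statistic = 2.373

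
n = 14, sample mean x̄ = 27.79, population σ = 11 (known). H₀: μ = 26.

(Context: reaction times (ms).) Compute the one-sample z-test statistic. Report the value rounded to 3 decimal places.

test statistic = 0.609

SE = σ/√n = 11/√14 = 2.9399
z = (x̄−μ₀)/SE = (27.79−26)/2.9399 = 0.6089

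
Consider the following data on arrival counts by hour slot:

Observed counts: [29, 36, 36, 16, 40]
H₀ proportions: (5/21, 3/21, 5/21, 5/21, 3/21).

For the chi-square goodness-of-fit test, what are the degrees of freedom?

degrees of freedom = 4

df = k − 1 = 5 − 1 = 4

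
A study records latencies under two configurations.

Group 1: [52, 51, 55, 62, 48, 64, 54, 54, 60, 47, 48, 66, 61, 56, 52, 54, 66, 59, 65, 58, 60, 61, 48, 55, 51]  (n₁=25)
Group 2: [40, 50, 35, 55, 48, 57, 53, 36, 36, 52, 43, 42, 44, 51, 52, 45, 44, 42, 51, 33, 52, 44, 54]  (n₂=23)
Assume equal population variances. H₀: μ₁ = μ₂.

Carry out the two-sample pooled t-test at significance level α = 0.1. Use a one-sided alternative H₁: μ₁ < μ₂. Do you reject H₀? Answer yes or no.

x̄₁=56.280, s₁=5.927, n₁=25
x̄₂=46.043, s₂=6.984, n₂=23
s_p² = [24·5.927² + 22·6.984²]/46 = 41.6521
SE = √(s_p²·(1/25+1/23)) = 1.8647
t = (56.280−46.043)/1.8647 = 5.4897
df = 46
p-value (one-sided, H₁ less) = 1.00000
At α=0.1: p ≥ α → fail to reject H₀

reject H₀: no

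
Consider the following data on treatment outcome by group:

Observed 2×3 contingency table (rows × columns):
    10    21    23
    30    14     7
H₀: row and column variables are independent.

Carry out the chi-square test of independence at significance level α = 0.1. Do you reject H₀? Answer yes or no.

reject H₀: yes

Row totals [54, 51], col totals [40, 35, 30], n=105
χ² = (10−20.57)²/20.57 + (21−18.00)²/18.00 + (23−15.43)²/15.43 + (30−19.43)²/19.43 + (14−17.00)²/17.00 + (7−14.57)²/14.57 = 19.8638
df = 2
p-value (upper-tail) = 0.00005
At α=0.1: p < α → reject H₀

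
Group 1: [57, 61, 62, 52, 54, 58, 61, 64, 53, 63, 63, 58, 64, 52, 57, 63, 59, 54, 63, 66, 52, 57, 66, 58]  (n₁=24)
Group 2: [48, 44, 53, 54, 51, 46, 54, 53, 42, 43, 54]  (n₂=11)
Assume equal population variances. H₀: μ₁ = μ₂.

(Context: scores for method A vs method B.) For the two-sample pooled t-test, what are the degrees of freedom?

df = n₁ + n₂ − 2 = 24 + 11 − 2 = 33

degrees of freedom = 33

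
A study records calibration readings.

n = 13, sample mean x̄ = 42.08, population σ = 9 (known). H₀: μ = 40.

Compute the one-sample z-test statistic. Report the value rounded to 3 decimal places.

test statistic = 0.833

SE = σ/√n = 9/√13 = 2.4962
z = (x̄−μ₀)/SE = (42.08−40)/2.4962 = 0.8333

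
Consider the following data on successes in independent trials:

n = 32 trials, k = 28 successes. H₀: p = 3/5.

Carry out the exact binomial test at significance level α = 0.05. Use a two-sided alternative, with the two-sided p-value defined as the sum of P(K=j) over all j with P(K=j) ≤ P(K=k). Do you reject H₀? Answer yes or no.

Exact binomial: n=32, k=28, p₀=3/5=0.6000
P(X=j) = C(n,j)·p₀^j·(1−p₀)^(n−j); p = Σ P(X=j) over j with P(X=j) ≤ P(X=28)
p-value (two-sided) = 0.00096
At α=0.05: p < α → reject H₀

reject H₀: yes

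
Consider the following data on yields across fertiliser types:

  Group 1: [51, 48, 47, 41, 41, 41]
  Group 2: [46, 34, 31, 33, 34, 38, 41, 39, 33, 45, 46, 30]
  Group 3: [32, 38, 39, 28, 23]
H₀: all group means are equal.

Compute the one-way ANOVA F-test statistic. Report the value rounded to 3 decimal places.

Group means [44.83, 37.50, 32.00], grand mean 38.217
SSB = Σnᵢ(x̄ᵢ−x̄)² = 462.080; SSW = ΣΣ(x−x̄ᵢ)² = 657.833
MSB = 462.080/2 = 231.0399; MSW = 657.833/20 = 32.8917
F = MSB/MSW = 7.0243
df = (2, 20)

test statistic = 7.024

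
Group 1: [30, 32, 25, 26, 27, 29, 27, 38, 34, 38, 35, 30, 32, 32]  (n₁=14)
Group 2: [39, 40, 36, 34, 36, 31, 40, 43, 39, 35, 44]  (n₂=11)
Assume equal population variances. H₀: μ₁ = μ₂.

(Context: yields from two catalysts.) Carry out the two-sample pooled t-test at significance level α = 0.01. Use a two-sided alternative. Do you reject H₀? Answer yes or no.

x̄₁=31.071, s₁=4.160, n₁=14
x̄₂=37.909, s₂=3.910, n₂=11
s_p² = [13·4.160² + 10·3.910²]/23 = 16.4277
SE = √(s_p²·(1/14+1/11)) = 1.6330
t = (31.071−37.909)/1.6330 = -4.1871
df = 23
p-value (two-sided) = 0.00035
At α=0.01: p < α → reject H₀

reject H₀: yes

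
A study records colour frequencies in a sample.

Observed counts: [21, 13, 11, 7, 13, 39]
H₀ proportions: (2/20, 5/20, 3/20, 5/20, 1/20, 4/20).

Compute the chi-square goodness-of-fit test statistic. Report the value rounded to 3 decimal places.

test statistic = 60.170

n = 104; E_i = n·p_i = [10.40, 26.00, 15.60, 26.00, 5.20, 20.80]
χ² = (21−10.40)²/10.40 + (13−26.00)²/26.00 + (11−15.60)²/15.60 + (7−26.00)²/26.00 + (13−5.20)²/5.20 + (39−20.80)²/20.80 = 60.1699
df = 5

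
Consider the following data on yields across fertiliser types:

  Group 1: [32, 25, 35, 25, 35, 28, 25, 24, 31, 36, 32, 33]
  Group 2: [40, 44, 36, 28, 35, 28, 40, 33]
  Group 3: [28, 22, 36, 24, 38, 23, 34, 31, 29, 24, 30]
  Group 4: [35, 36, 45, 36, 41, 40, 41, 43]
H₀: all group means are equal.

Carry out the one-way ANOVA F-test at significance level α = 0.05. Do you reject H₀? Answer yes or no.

Group means [30.08, 35.50, 29.00, 39.62], grand mean 32.846
SSB = Σnᵢ(x̄ᵢ−x̄)² = 678.285; SSW = ΣΣ(x−x̄ᵢ)² = 838.792
MSB = 678.285/3 = 226.0951; MSW = 838.792/35 = 23.9655
F = MSB/MSW = 9.4342
df = (3, 35)
p-value (upper-tail) = 0.00010
At α=0.05: p < α → reject H₀

reject H₀: yes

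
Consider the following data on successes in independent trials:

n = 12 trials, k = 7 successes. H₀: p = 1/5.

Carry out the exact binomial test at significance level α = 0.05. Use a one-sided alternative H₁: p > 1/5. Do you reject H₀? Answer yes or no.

Exact binomial: n=12, k=7, p₀=1/5=0.2000
P(X≥7) from Σ C(n,i)·p₀^i·(1−p₀)^(n−i)
p-value (one-sided, H₁ greater) = 0.00390
At α=0.05: p < α → reject H₀

reject H₀: yes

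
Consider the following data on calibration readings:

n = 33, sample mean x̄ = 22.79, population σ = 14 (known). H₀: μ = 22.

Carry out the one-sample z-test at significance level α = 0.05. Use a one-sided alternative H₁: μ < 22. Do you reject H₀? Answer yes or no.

SE = σ/√n = 14/√33 = 2.4371
z = (x̄−μ₀)/SE = (22.79−22)/2.4371 = 0.3242
p-value (one-sided, H₁ less) = 0.62709
At α=0.05: p ≥ α → fail to reject H₀

reject H₀: no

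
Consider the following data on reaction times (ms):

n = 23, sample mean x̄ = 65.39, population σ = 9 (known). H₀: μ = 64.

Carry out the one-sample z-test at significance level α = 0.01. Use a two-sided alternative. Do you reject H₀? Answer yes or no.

reject H₀: no

SE = σ/√n = 9/√23 = 1.8766
z = (x̄−μ₀)/SE = (65.39−64)/1.8766 = 0.7407
p-value (two-sided) = 0.45888
At α=0.01: p ≥ α → fail to reject H₀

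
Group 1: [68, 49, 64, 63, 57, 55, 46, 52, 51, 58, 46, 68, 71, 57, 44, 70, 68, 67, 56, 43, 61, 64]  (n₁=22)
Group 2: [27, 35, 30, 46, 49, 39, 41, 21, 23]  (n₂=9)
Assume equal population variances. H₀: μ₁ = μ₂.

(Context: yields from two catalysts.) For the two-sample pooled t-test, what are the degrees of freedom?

degrees of freedom = 29

df = n₁ + n₂ − 2 = 22 + 9 − 2 = 29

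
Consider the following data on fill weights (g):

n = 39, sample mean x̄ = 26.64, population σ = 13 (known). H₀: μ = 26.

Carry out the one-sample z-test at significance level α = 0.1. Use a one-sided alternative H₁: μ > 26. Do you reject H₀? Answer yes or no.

reject H₀: no

SE = σ/√n = 13/√39 = 2.0817
z = (x̄−μ₀)/SE = (26.64−26)/2.0817 = 0.3074
p-value (one-sided, H₁ greater) = 0.37925
At α=0.1: p ≥ α → fail to reject H₀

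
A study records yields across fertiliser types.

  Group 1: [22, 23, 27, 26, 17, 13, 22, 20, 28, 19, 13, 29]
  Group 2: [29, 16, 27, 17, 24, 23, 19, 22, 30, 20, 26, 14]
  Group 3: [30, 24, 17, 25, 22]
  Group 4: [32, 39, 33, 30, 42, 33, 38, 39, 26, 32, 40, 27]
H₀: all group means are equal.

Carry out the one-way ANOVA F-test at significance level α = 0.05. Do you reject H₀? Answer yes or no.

Group means [21.58, 22.25, 23.60, 34.25], grand mean 25.732
SSB = Σnᵢ(x̄ᵢ−x̄)² = 1245.432; SSW = ΣΣ(x−x̄ᵢ)² = 1014.617
MSB = 1245.432/3 = 415.1440; MSW = 1014.617/37 = 27.4221
F = MSB/MSW = 15.1390
df = (3, 37)
p-value (upper-tail) = 0.00000
At α=0.05: p < α → reject H₀

reject H₀: yes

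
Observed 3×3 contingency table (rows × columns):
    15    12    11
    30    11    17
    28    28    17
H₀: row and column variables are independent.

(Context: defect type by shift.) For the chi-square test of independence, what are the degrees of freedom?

degrees of freedom = 4

df = (r−1)(c−1) = (3−1)·(3−1) = 4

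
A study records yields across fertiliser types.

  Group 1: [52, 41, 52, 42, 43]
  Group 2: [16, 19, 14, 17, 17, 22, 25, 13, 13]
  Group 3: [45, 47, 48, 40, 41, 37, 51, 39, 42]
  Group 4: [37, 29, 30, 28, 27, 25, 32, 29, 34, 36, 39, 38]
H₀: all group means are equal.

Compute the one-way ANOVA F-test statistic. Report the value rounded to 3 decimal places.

test statistic = 61.912

Group means [46.00, 17.33, 43.33, 32.00], grand mean 33.143
SSB = Σnᵢ(x̄ᵢ−x̄)² = 4026.286; SSW = ΣΣ(x−x̄ᵢ)² = 672.000
MSB = 4026.286/3 = 1342.0952; MSW = 672.000/31 = 21.6774
F = MSB/MSW = 61.9121
df = (3, 31)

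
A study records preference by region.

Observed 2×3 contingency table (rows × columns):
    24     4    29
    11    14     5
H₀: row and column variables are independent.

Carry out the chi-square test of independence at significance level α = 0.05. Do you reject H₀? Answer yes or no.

Row totals [57, 30], col totals [35, 18, 34], n=87
χ² = (24−22.93)²/22.93 + (4−11.79)²/11.79 + (29−22.28)²/22.28 + (11−12.07)²/12.07 + (14−6.21)²/6.21 + (5−11.72)²/11.72 = 20.9652
df = 2
p-value (upper-tail) = 0.00003
At α=0.05: p < α → reject H₀

reject H₀: yes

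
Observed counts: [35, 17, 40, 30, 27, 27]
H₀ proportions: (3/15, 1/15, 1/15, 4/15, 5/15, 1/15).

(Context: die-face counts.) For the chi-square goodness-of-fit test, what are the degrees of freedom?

df = k − 1 = 6 − 1 = 5

degrees of freedom = 5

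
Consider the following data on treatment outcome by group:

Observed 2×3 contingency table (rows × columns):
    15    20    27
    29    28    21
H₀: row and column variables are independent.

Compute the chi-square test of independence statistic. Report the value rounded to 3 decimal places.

test statistic = 4.772

Row totals [62, 78], col totals [44, 48, 48], n=140
χ² = (15−19.49)²/19.49 + (20−21.26)²/21.26 + (27−21.26)²/21.26 + (29−24.51)²/24.51 + (28−26.74)²/26.74 + (21−26.74)²/26.74 = 4.7716
df = 2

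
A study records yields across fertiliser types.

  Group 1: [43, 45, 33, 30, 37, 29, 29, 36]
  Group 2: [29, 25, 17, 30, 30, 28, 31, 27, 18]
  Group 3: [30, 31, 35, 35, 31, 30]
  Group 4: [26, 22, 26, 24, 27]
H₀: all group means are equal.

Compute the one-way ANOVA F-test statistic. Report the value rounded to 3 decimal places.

Group means [35.25, 26.11, 32.00, 25.00], grand mean 29.786
SSB = Σnᵢ(x̄ᵢ−x̄)² = 504.325; SSW = ΣΣ(x−x̄ᵢ)² = 530.389
MSB = 504.325/3 = 168.1085; MSW = 530.389/24 = 22.0995
F = MSB/MSW = 7.6069
df = (3, 24)

test statistic = 7.607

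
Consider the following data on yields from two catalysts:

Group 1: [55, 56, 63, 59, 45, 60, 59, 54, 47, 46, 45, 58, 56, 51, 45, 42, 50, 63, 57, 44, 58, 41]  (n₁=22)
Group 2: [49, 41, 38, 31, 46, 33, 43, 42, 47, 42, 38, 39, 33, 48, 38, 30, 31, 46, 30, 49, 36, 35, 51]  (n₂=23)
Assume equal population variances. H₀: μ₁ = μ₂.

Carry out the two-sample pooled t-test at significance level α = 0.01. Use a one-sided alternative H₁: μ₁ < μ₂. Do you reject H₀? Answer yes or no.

x̄₁=52.455, s₁=7.035, n₁=22
x̄₂=39.826, s₂=6.740, n₂=23
s_p² = [21·7.035² + 22·6.740²]/43 = 47.4130
SE = √(s_p²·(1/22+1/23)) = 2.0534
t = (52.455−39.826)/2.0534 = 6.1499
df = 43
p-value (one-sided, H₁ less) = 1.00000
At α=0.01: p ≥ α → fail to reject H₀

reject H₀: no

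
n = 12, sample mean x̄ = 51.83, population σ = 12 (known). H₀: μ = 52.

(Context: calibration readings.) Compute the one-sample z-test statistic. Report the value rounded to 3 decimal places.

SE = σ/√n = 12/√12 = 3.4641
z = (x̄−μ₀)/SE = (51.83−52)/3.4641 = -0.0491

test statistic = -0.049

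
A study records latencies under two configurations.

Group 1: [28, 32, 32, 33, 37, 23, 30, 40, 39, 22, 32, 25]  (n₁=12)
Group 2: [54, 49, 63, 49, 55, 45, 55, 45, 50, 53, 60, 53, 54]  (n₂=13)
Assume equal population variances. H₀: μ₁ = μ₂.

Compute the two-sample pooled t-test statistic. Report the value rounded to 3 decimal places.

test statistic = -9.745

x̄₁=31.083, s₁=5.869, n₁=12
x̄₂=52.692, s₂=5.218, n₂=13
s_p² = [11·5.869² + 12·5.218²]/23 = 30.6820
SE = √(s_p²·(1/12+1/13)) = 2.2174
t = (31.083−52.692)/2.2174 = -9.7451
df = 23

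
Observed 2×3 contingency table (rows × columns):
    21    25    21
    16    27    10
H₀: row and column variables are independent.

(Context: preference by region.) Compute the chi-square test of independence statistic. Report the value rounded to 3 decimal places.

Row totals [67, 53], col totals [37, 52, 31], n=120
χ² = (21−20.66)²/20.66 + (25−29.03)²/29.03 + (21−17.31)²/17.31 + (16−16.34)²/16.34 + (27−22.97)²/22.97 + (10−13.69)²/13.69 = 3.0642
df = 2

test statistic = 3.064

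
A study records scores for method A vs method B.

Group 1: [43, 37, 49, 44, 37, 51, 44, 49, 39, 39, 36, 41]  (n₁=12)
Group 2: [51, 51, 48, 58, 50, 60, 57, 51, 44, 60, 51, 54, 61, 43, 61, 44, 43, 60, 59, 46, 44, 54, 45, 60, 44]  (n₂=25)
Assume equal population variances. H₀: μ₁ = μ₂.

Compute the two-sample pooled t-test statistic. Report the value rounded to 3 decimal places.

x̄₁=42.417, s₁=5.143, n₁=12
x̄₂=51.960, s₂=6.655, n₂=25
s_p² = [11·5.143² + 24·6.655²]/35 = 38.6822
SE = √(s_p²·(1/12+1/25)) = 2.1842
t = (42.417−51.960)/2.1842 = -4.3692
df = 35

test statistic = -4.369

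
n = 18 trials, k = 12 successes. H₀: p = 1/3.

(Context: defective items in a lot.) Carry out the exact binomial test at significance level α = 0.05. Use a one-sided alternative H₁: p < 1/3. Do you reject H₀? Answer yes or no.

Exact binomial: n=18, k=12, p₀=1/3=0.3333
P(X≤12) from Σ C(n,i)·p₀^i·(1−p₀)^(n−i)
p-value (one-sided, H₁ less) = 0.99915
At α=0.05: p ≥ α → fail to reject H₀

reject H₀: no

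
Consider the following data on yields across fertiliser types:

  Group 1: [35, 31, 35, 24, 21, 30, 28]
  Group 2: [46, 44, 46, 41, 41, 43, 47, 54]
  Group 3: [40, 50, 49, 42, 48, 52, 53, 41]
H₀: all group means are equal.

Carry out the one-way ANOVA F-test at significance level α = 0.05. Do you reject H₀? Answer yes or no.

Group means [29.14, 45.25, 46.88], grand mean 40.913
SSB = Σnᵢ(x̄ᵢ−x̄)² = 1404.594; SSW = ΣΣ(x−x̄ᵢ)² = 475.232
MSB = 1404.594/2 = 702.2970; MSW = 475.232/20 = 23.7616
F = MSB/MSW = 29.5560
df = (2, 20)
p-value (upper-tail) = 0.00000
At α=0.05: p < α → reject H₀

reject H₀: yes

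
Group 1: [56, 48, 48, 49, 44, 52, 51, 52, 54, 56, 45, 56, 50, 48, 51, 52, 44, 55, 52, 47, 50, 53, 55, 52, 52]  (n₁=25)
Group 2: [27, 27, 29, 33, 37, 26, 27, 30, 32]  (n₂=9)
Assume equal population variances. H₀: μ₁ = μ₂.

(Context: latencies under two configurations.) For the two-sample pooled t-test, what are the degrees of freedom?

degrees of freedom = 32

df = n₁ + n₂ − 2 = 25 + 9 − 2 = 32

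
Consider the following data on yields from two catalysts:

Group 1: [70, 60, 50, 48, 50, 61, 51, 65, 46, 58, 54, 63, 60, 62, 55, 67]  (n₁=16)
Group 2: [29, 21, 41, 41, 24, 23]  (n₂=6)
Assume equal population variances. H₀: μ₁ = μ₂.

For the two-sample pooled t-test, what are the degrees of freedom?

degrees of freedom = 20

df = n₁ + n₂ − 2 = 16 + 6 − 2 = 20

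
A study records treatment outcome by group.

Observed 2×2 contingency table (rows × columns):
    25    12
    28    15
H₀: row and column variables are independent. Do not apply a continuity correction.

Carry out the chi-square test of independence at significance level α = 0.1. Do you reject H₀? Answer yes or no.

reject H₀: no

Row totals [37, 43], col totals [53, 27], n=80
χ² = (25−24.51)²/24.51 + (12−12.49)²/12.49 + (28−28.49)²/28.49 + (15−14.51)²/14.51 = 0.0534
df = 1
p-value (upper-tail) = 0.81717
At α=0.1: p ≥ α → fail to reject H₀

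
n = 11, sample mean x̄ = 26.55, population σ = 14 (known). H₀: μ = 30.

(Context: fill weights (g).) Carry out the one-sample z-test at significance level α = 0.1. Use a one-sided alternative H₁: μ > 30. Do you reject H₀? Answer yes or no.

reject H₀: no

SE = σ/√n = 14/√11 = 4.2212
z = (x̄−μ₀)/SE = (26.55−30)/4.2212 = -0.8173
p-value (one-sided, H₁ greater) = 0.79312
At α=0.1: p ≥ α → fail to reject H₀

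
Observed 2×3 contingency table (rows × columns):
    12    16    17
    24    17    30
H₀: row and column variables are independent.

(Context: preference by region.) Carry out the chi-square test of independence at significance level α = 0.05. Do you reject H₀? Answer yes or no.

Row totals [45, 71], col totals [36, 33, 47], n=116
χ² = (12−13.97)²/13.97 + (16−12.80)²/12.80 + (17−18.23)²/18.23 + (24−22.03)²/22.03 + (17−20.20)²/20.20 + (30−28.77)²/28.77 = 1.8936
df = 2
p-value (upper-tail) = 0.38798
At α=0.05: p ≥ α → fail to reject H₀

reject H₀: no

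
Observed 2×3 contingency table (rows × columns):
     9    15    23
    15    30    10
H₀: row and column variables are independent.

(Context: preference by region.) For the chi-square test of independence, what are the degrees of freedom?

df = (r−1)(c−1) = (2−1)·(3−1) = 2

degrees of freedom = 2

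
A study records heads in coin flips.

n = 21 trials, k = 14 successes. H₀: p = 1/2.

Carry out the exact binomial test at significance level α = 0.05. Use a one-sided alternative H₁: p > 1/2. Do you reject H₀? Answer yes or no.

reject H₀: no

Exact binomial: n=21, k=14, p₀=1/2=0.5000
P(X≥14) from Σ C(n,i)·p₀^i·(1−p₀)^(n−i)
p-value (one-sided, H₁ greater) = 0.09462
At α=0.05: p ≥ α → fail to reject H₀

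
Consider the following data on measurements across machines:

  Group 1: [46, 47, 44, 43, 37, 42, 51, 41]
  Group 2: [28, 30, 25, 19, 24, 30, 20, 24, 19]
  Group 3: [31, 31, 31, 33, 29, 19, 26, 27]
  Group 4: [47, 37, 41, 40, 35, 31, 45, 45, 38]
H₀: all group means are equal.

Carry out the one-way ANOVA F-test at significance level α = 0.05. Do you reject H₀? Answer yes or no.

reject H₀: yes

Group means [43.88, 24.33, 28.38, 39.89], grand mean 34.000
SSB = Σnᵢ(x̄ᵢ−x̄)² = 2186.361; SSW = ΣΣ(x−x̄ᵢ)² = 635.639
MSB = 2186.361/3 = 728.7870; MSW = 635.639/30 = 21.1880
F = MSB/MSW = 34.3963
df = (3, 30)
p-value (upper-tail) = 0.00000
At α=0.05: p < α → reject H₀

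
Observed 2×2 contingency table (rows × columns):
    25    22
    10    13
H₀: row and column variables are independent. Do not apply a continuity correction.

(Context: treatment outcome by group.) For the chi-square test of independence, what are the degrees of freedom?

degrees of freedom = 1

df = (r−1)(c−1) = (2−1)·(2−1) = 1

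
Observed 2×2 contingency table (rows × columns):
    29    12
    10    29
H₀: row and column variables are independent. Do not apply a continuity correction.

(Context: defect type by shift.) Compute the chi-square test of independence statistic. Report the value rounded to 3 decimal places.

test statistic = 16.265

Row totals [41, 39], col totals [39, 41], n=80
χ² = (29−19.99)²/19.99 + (12−21.01)²/21.01 + (10−19.01)²/19.01 + (29−19.99)²/19.99 = 16.2654
df = 1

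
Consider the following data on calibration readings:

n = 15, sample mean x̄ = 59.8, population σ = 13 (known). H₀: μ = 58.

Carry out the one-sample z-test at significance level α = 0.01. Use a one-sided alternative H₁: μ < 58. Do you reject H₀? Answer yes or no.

SE = σ/√n = 13/√15 = 3.3566
z = (x̄−μ₀)/SE = (59.8−58)/3.3566 = 0.5363
p-value (one-sided, H₁ less) = 0.70411
At α=0.01: p ≥ α → fail to reject H₀

reject H₀: no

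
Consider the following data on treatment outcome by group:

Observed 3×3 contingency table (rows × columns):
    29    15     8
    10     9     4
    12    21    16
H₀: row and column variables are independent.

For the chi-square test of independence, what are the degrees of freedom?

df = (r−1)(c−1) = (3−1)·(3−1) = 4

degrees of freedom = 4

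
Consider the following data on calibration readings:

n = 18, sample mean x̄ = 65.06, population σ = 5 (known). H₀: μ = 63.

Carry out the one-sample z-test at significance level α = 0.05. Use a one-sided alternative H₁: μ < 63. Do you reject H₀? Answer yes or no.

reject H₀: no

SE = σ/√n = 5/√18 = 1.1785
z = (x̄−μ₀)/SE = (65.06−63)/1.1785 = 1.7480
p-value (one-sided, H₁ less) = 0.95977
At α=0.05: p ≥ α → fail to reject H₀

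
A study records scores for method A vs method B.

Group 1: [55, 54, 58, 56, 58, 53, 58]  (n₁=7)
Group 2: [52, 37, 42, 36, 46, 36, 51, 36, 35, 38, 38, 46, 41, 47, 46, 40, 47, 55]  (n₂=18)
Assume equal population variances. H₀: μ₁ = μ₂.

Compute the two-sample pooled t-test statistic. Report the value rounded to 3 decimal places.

test statistic = 5.468

x̄₁=56.000, s₁=2.082, n₁=7
x̄₂=42.722, s₂=6.220, n₂=18
s_p² = [6·2.082² + 17·6.220²]/23 = 29.7222
SE = √(s_p²·(1/7+1/18)) = 2.4284
t = (56.000−42.722)/2.4284 = 5.4676
df = 23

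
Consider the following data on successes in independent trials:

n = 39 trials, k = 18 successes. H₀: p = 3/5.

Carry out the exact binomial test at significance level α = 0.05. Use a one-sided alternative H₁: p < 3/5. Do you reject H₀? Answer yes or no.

reject H₀: no

Exact binomial: n=39, k=18, p₀=3/5=0.6000
P(X≤18) from Σ C(n,i)·p₀^i·(1−p₀)^(n−i)
p-value (one-sided, H₁ less) = 0.05588
At α=0.05: p ≥ α → fail to reject H₀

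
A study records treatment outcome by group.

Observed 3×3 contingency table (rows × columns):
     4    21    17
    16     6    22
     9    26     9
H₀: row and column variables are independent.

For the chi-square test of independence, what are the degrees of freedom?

df = (r−1)(c−1) = (3−1)·(3−1) = 4

degrees of freedom = 4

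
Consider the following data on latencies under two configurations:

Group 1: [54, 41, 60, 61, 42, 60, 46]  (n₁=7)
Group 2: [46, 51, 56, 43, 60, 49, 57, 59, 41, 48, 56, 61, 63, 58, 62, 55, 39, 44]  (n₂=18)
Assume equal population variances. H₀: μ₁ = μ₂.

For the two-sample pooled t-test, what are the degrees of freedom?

df = n₁ + n₂ − 2 = 7 + 18 − 2 = 23

degrees of freedom = 23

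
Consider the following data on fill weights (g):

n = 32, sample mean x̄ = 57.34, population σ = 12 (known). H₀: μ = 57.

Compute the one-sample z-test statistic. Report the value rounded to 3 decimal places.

test statistic = 0.160

SE = σ/√n = 12/√32 = 2.1213
z = (x̄−μ₀)/SE = (57.34−57)/2.1213 = 0.1603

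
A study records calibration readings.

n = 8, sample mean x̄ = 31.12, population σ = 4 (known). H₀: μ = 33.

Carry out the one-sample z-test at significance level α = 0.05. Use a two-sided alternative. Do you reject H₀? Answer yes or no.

reject H₀: no

SE = σ/√n = 4/√8 = 1.4142
z = (x̄−μ₀)/SE = (31.12−33)/1.4142 = -1.3294
p-value (two-sided) = 0.18373
At α=0.05: p ≥ α → fail to reject H₀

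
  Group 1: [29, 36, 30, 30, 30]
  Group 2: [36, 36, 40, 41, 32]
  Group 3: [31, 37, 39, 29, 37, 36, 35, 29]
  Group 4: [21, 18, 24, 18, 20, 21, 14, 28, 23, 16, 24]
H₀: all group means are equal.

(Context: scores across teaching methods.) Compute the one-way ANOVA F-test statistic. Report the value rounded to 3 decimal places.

Group means [31.00, 37.00, 34.12, 20.64], grand mean 28.966
SSB = Σnᵢ(x̄ᵢ−x̄)² = 1319.545; SSW = ΣΣ(x−x̄ᵢ)² = 353.420
MSB = 1319.545/3 = 439.8484; MSW = 353.420/25 = 14.1368
F = MSB/MSW = 31.1137
df = (3, 25)

test statistic = 31.114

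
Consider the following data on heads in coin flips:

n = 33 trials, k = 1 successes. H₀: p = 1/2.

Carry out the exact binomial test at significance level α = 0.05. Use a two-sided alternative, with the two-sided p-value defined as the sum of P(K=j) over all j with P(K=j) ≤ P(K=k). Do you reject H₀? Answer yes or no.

Exact binomial: n=33, k=1, p₀=1/2=0.5000
P(X=j) = C(n,j)·p₀^j·(1−p₀)^(n−j); p = Σ P(X=j) over j with P(X=j) ≤ P(X=1)
p-value (two-sided) = 0.00000
At α=0.05: p < α → reject H₀

reject H₀: yes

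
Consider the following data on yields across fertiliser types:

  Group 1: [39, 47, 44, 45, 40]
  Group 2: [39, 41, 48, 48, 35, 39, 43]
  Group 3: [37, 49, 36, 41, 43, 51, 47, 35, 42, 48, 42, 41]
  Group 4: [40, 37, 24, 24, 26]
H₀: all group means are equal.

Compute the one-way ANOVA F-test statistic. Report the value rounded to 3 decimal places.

test statistic = 7.274

Group means [43.00, 41.86, 42.67, 30.20], grand mean 40.379
SSB = Σnᵢ(x̄ᵢ−x̄)² = 630.504; SSW = ΣΣ(x−x̄ᵢ)² = 722.324
MSB = 630.504/3 = 210.1679; MSW = 722.324/25 = 28.8930
F = MSB/MSW = 7.2740
df = (3, 25)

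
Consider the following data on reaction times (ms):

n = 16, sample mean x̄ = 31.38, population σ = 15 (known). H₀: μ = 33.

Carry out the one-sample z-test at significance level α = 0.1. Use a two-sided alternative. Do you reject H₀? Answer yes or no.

SE = σ/√n = 15/√16 = 3.7500
z = (x̄−μ₀)/SE = (31.38−33)/3.7500 = -0.4320
p-value (two-sided) = 0.66574
At α=0.1: p ≥ α → fail to reject H₀

reject H₀: no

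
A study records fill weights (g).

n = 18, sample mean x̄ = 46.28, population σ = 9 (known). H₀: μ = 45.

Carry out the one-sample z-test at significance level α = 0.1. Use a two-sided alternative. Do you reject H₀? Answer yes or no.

reject H₀: no

SE = σ/√n = 9/√18 = 2.1213
z = (x̄−μ₀)/SE = (46.28−45)/2.1213 = 0.6034
p-value (two-sided) = 0.54624
At α=0.1: p ≥ α → fail to reject H₀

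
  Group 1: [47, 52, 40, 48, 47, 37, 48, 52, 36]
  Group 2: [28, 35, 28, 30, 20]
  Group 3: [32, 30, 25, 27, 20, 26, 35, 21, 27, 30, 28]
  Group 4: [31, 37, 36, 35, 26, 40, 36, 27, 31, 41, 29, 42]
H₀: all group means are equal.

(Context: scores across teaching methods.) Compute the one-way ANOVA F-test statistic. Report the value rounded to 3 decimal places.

Group means [45.22, 28.20, 27.36, 34.25], grand mean 34.054
SSB = Σnᵢ(x̄ᵢ−x̄)² = 1786.741; SSW = ΣΣ(x−x̄ᵢ)² = 929.151
MSB = 1786.741/3 = 595.5803; MSW = 929.151/33 = 28.1561
F = MSB/MSW = 21.1528
df = (3, 33)

test statistic = 21.153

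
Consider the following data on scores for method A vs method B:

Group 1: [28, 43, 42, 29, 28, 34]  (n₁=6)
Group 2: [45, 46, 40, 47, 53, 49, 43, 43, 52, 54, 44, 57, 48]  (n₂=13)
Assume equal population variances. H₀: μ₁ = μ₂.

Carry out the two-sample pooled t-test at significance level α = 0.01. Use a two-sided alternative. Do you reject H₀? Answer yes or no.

reject H₀: yes

x̄₁=34.000, s₁=6.957, n₁=6
x̄₂=47.769, s₂=5.019, n₂=13
s_p² = [5·6.957² + 12·5.019²]/17 = 32.0181
SE = √(s_p²·(1/6+1/13)) = 2.7927
t = (34.000−47.769)/2.7927 = -4.9304
df = 17
p-value (two-sided) = 0.00013
At α=0.01: p < α → reject H₀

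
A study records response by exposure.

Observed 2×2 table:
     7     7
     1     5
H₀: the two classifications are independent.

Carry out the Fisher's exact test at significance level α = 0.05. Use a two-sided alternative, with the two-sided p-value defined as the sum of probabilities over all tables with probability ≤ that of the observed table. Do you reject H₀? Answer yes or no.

Margins: r₁=14, r₂=6, c₁=8, c₂=12, n=20
p_obs = C(14,7)·C(6,1)/C(20,8); sum pmf over tables with pmf ≤ p_obs
p-value (two-sided) = 0.32456
At α=0.05: p ≥ α → fail to reject H₀

reject H₀: no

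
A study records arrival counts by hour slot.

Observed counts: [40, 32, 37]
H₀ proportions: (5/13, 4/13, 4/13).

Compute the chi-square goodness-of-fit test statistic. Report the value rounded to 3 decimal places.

test statistic = 0.516

n = 109; E_i = n·p_i = [41.92, 33.54, 33.54]
χ² = (40−41.92)²/41.92 + (32−33.54)²/33.54 + (37−33.54)²/33.54 = 0.5161
df = 2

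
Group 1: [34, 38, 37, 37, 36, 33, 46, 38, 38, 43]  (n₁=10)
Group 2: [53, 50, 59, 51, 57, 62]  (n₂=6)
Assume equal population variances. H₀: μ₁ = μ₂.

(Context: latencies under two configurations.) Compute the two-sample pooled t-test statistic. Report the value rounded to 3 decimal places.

x̄₁=38.000, s₁=3.887, n₁=10
x̄₂=55.333, s₂=4.761, n₂=6
s_p² = [9·3.887² + 5·4.761²]/14 = 17.8095
SE = √(s_p²·(1/10+1/6)) = 2.1793
t = (38.000−55.333)/2.1793 = -7.9537
df = 14

test statistic = -7.954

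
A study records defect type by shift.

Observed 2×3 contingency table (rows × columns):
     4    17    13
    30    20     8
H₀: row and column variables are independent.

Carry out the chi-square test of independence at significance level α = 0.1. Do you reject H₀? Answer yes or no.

Row totals [34, 58], col totals [34, 37, 21], n=92
χ² = (4−12.57)²/12.57 + (17−13.67)²/13.67 + (13−7.76)²/7.76 + (30−21.43)²/21.43 + (20−23.33)²/23.33 + (8−13.24)²/13.24 = 16.1546
df = 2
p-value (upper-tail) = 0.00031
At α=0.1: p < α → reject H₀

reject H₀: yes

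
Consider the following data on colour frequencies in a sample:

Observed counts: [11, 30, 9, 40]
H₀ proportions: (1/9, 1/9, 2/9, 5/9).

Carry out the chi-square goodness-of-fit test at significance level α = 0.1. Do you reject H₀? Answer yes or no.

n = 90; E_i = n·p_i = [10.00, 10.00, 20.00, 50.00]
χ² = (11−10.00)²/10.00 + (30−10.00)²/10.00 + (9−20.00)²/20.00 + (40−50.00)²/50.00 = 48.1500
df = 3
p-value (upper-tail) = 0.00000
At α=0.1: p < α → reject H₀

reject H₀: yes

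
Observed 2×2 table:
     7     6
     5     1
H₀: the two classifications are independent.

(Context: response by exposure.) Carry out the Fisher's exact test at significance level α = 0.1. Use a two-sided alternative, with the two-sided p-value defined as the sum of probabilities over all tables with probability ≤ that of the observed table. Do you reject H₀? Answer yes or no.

reject H₀: no

Margins: r₁=13, r₂=6, c₁=12, c₂=7, n=19
p_obs = C(13,7)·C(6,5)/C(19,12); sum pmf over tables with pmf ≤ p_obs
p-value (two-sided) = 0.33308
At α=0.1: p ≥ α → fail to reject H₀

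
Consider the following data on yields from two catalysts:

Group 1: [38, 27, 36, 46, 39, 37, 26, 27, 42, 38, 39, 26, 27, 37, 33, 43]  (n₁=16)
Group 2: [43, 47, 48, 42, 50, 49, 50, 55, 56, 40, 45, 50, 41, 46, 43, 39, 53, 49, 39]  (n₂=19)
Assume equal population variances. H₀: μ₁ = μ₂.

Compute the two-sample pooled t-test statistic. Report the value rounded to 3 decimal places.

test statistic = -5.776

x̄₁=35.062, s₁=6.588, n₁=16
x̄₂=46.579, s₂=5.210, n₂=19
s_p² = [15·6.588² + 18·5.210²]/33 = 34.5324
SE = √(s_p²·(1/16+1/19)) = 1.9939
t = (35.062−46.579)/1.9939 = -5.7757
df = 33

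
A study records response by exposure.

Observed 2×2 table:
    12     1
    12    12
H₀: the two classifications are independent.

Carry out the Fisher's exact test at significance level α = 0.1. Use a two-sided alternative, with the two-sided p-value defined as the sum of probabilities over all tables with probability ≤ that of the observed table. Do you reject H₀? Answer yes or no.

Margins: r₁=13, r₂=24, c₁=24, c₂=13, n=37
p_obs = C(13,12)·C(24,12)/C(37,24); sum pmf over tables with pmf ≤ p_obs
p-value (two-sided) = 0.01287
At α=0.1: p < α → reject H₀

reject H₀: yes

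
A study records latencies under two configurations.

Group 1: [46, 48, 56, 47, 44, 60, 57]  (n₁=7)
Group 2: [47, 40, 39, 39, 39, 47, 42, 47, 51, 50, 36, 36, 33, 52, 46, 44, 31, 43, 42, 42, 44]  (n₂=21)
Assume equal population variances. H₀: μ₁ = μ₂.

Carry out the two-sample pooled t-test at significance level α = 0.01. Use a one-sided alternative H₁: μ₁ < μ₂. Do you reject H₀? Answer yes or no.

reject H₀: no

x̄₁=51.143, s₁=6.336, n₁=7
x̄₂=42.381, s₂=5.687, n₂=21
s_p² = [6·6.336² + 20·5.687²]/26 = 34.1465
SE = √(s_p²·(1/7+1/21)) = 2.5503
t = (51.143−42.381)/2.5503 = 3.4356
df = 26
p-value (one-sided, H₁ less) = 0.99900
At α=0.01: p ≥ α → fail to reject H₀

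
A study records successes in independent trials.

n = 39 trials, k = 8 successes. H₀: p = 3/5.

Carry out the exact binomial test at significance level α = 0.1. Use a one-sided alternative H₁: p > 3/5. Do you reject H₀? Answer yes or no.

reject H₀: no

Exact binomial: n=39, k=8, p₀=3/5=0.6000
P(X≥8) from Σ C(n,i)·p₀^i·(1−p₀)^(n−i)
p-value (one-sided, H₁ greater) = 1.00000
At α=0.1: p ≥ α → fail to reject H₀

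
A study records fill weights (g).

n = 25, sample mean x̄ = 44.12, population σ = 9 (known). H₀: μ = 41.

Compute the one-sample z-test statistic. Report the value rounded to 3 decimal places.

test statistic = 1.733

SE = σ/√n = 9/√25 = 1.8000
z = (x̄−μ₀)/SE = (44.12−41)/1.8000 = 1.7333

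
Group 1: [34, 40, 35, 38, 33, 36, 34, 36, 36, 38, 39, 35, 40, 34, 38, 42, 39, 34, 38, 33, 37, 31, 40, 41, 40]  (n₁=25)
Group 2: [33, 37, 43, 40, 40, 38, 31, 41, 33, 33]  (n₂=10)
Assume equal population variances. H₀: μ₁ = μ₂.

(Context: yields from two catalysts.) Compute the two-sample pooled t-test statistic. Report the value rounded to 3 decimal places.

test statistic = -0.049

x̄₁=36.840, s₁=2.911, n₁=25
x̄₂=36.900, s₂=4.149, n₂=10
s_p² = [24·2.911² + 9·4.149²]/33 = 10.8564
SE = √(s_p²·(1/25+1/10)) = 1.2328
t = (36.840−36.900)/1.2328 = -0.0487
df = 33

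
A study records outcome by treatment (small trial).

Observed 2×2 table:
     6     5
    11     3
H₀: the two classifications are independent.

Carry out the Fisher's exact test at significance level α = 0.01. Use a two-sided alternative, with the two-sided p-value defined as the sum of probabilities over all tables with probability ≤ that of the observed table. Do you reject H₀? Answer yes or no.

reject H₀: no

Margins: r₁=11, r₂=14, c₁=17, c₂=8, n=25
p_obs = C(11,6)·C(14,11)/C(25,17); sum pmf over tables with pmf ≤ p_obs
p-value (two-sided) = 0.38917
At α=0.01: p ≥ α → fail to reject H₀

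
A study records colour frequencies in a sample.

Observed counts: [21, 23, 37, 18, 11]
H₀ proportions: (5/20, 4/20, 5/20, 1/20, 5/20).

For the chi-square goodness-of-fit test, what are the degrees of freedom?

degrees of freedom = 4

df = k − 1 = 5 − 1 = 4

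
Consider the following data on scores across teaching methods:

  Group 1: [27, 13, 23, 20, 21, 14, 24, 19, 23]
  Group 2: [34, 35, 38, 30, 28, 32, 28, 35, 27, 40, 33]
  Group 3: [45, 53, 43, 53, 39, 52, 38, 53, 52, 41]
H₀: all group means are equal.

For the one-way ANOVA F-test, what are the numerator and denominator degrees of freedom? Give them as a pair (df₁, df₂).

degrees of freedom = [2, 27]

k = 3 groups, N = 30 total
df = (k−1, N−k) = (3−1, 30−3) = (2, 27)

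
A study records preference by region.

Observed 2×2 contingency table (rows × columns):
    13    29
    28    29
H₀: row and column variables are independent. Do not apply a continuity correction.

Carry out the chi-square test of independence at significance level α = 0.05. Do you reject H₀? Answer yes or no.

reject H₀: no

Row totals [42, 57], col totals [41, 58], n=99
χ² = (13−17.39)²/17.39 + (29−24.61)²/24.61 + (28−23.61)²/23.61 + (29−33.39)²/33.39 = 3.2906
df = 1
p-value (upper-tail) = 0.06968
At α=0.05: p ≥ α → fail to reject H₀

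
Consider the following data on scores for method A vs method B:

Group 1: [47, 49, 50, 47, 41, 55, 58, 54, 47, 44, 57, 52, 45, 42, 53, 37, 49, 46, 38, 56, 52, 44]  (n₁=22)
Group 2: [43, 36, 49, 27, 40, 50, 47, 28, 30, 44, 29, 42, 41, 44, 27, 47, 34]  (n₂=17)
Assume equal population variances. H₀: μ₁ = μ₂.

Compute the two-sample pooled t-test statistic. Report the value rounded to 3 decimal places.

test statistic = 4.272

x̄₁=48.318, s₁=5.955, n₁=22
x̄₂=38.706, s₂=8.107, n₂=17
s_p² = [21·5.955² + 16·8.107²]/37 = 48.5487
SE = √(s_p²·(1/22+1/17)) = 2.2500
t = (48.318−38.706)/2.2500 = 4.2721
df = 37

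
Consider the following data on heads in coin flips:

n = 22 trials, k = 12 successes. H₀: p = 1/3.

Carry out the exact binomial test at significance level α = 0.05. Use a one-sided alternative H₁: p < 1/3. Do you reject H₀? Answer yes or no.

reject H₀: no

Exact binomial: n=22, k=12, p₀=1/3=0.3333
P(X≤12) from Σ C(n,i)·p₀^i·(1−p₀)^(n−i)
p-value (one-sided, H₁ less) = 0.98840
At α=0.05: p ≥ α → fail to reject H₀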